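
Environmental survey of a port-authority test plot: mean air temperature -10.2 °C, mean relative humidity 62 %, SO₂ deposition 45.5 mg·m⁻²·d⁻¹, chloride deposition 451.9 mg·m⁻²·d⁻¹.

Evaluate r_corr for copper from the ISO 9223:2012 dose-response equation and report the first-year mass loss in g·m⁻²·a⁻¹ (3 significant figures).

r_corr = 3.09 g·m⁻²·a⁻¹

copper: T≤10 °C ⇒ hinge +0.126·(-10.2−10) = -2.5452
  SO₂ term: 0.0053·45.5^0.26·exp(0.059·62-2.5452) = 0.04352
  Cl⁻ term: 0.01025·451.9^0.27·exp(0.036·62+0.049·-10.2) = 0.3019
  sum: 0.04352 + 0.3019 → r_corr = 0.3454 μm/a
Convert to mass loss: 0.3454 μm/a × 8.96 g/cm³ = 3.095 g·m⁻²·a⁻¹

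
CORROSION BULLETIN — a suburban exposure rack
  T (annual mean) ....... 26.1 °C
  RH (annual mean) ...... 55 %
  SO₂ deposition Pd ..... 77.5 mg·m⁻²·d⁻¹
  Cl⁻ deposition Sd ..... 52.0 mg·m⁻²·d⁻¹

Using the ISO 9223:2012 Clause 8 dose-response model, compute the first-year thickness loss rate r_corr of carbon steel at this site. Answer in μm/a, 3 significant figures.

r_corr = 42.0 μm/a

carbon steel: f(T) = -0.054·(T−10) [T>10 °C] = -0.8694
  sulphur-dioxide contribution → 21.41 μm/a
  chloride contribution → 20.61 μm/a
  ⇒ r_corr(carbon steel) = 42.02 μm/a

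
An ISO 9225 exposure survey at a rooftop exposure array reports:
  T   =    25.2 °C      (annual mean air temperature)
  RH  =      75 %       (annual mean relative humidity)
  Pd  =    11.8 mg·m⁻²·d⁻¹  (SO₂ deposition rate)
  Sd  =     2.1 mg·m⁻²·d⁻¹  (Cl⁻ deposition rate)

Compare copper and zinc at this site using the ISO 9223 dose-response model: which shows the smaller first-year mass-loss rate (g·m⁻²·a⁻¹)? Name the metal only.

zinc

copper: f(T) = -0.080·(T−10) [T>10 °C] = -1.2160
  Pd branch = 0.0053·Pd^0.26·e^(0.059·RH+f) = 0.2492 μm/a
  Sd branch = 0.01025·Sd^0.27·e^(0.036·RH+0.049·T) = 0.6406 μm/a
  r_corr = 0.2492 + 0.6406 = 0.8898 μm/a
  mass loss = 0.8898 μm/a × 8.96 g/cm³ = 7.973 g·m⁻²·a⁻¹
zinc: temperature factor f = -0.071·(15.2) = -1.0792
  Pd branch = 0.0129·Pd^0.44·e^(0.046·RH+f) = 0.4091 μm/a
  Sd branch = 0.0175·Sd^0.57·e^(0.008·RH+0.085·T) = 0.4145 μm/a
  sum: 0.4091 + 0.4145 → r_corr = 0.8236 μm/a
  mass loss = 0.8236 μm/a × 7.14 g/cm³ = 5.881 g·m⁻²·a⁻¹
Ordering by g·m⁻²·a⁻¹: copper (7.97) > zinc (5.88)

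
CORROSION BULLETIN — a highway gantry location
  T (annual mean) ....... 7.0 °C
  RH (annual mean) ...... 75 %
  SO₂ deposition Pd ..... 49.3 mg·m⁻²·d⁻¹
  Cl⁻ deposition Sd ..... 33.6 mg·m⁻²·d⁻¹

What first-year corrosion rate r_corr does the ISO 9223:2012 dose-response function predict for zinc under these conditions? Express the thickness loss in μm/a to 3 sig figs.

zinc: temperature factor f = +0.038·(-3.0) = -0.1140
  SO₂ term: 0.0129·49.3^0.44·exp(0.046·75-0.1140) = 2.015
  Sd branch = 0.0175·Sd^0.57·e^(0.008·RH+0.085·T) = 0.4286 μm/a
  r_corr = 2.015 + 0.4286 = 2.443 μm/a

r_corr = 2.44 μm/a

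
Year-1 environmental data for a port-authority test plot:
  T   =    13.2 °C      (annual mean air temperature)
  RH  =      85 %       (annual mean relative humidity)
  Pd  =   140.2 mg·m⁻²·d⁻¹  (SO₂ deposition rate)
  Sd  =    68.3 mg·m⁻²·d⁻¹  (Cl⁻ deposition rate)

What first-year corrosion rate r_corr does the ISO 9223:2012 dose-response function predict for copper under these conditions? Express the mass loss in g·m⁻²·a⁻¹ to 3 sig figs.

r_corr = 31.7 g·m⁻²·a⁻¹

copper: temperature factor f = -0.080·(3.2) = -0.2560
  Pd branch = 0.0053·Pd^0.26·e^(0.059·RH+f) = 2.235 μm/a
  Sd branch = 0.01025·Sd^0.27·e^(0.036·RH+0.049·T) = 1.306 μm/a
  r_corr = 2.235 + 1.306 = 3.541 μm/a
Convert to mass loss: 3.541 μm/a × 8.96 g/cm³ = 31.72 g·m⁻²·a⁻¹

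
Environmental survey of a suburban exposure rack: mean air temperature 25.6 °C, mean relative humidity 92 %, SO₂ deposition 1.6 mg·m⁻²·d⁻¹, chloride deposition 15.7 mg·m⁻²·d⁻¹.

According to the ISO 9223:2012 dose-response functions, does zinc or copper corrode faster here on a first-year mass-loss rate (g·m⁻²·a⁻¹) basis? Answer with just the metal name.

zinc: T>10 °C ⇒ hinge -0.071·(25.6−10) = -1.1076
  SO₂ term: 0.0129·1.6^0.44·exp(0.046·92-1.1076) = 0.3608
  Cl⁻ term: 0.0175·15.7^0.57·exp(0.008·92+0.085·25.6) = 1.547
  sum: 0.3608 + 1.547 → r_corr = 1.907 μm/a
  mass loss = 1.907 μm/a × 7.14 g/cm³ = 13.62 g·m⁻²·a⁻¹
copper: temperature factor f = -0.080·(15.6) = -1.2480
  Pd branch = 0.0053·Pd^0.26·e^(0.059·RH+f) = 0.3915 μm/a
  Cl⁻ term: 0.01025·15.7^0.27·exp(0.036·92+0.049·25.6) = 2.074
  r_corr = 0.3915 + 2.074 = 2.465 μm/a
  mass loss = 2.465 μm/a × 8.96 g/cm³ = 22.09 g·m⁻²·a⁻¹
Ordering by g·m⁻²·a⁻¹: copper (22.1) > zinc (13.6)

copper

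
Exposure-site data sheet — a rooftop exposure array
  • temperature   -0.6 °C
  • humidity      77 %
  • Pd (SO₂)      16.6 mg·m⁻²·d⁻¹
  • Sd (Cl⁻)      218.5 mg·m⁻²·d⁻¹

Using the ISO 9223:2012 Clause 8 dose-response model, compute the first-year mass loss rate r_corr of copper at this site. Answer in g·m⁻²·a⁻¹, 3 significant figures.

r_corr = 8.54 g·m⁻²·a⁻¹

copper: T≤10 °C ⇒ hinge +0.126·(-0.6−10) = -1.3356
  Pd branch = 0.0053·Pd^0.26·e^(0.059·RH+f) = 0.2719 μm/a
  Cl⁻ term: 0.01025·218.5^0.27·exp(0.036·77+0.049·-0.6) = 0.6815
  r_corr = 0.2719 + 0.6815 = 0.9534 μm/a
Convert to mass loss: 0.9534 μm/a × 8.96 g/cm³ = 8.543 g·m⁻²·a⁻¹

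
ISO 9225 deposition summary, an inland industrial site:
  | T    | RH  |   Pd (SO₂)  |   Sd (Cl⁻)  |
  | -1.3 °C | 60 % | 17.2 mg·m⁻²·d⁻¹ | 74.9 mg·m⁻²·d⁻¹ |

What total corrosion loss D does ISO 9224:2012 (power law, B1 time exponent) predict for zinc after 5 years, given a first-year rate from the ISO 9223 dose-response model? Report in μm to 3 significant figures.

D(5) = 2.81 μm

zinc: temperature factor f = +0.038·(-11.3) = -0.4294
  Pd branch = 0.0129·Pd^0.44·e^(0.046·RH+f) = 0.4639 μm/a
  Sd branch = 0.0175·Sd^0.57·e^(0.008·RH+0.085·T) = 0.2965 μm/a
  r_corr = 0.4639 + 0.2965 = 0.7603 μm/a
ISO 9224: D(t) = r_corr · t^b with b = 0.813 (zinc, B1)
  D(5) = 0.7603 × 5^0.813 = 0.7603 × 3.701 = 2.814 μm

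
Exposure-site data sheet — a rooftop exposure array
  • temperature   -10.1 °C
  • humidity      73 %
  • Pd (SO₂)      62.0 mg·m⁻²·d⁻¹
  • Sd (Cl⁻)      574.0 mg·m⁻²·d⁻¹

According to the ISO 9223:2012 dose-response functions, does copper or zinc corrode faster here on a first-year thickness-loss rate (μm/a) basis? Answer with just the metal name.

zinc

copper: f(T) = +0.126·(T−10) [T≤10 °C] = -2.5326
  Pd branch = 0.0053·Pd^0.26·e^(0.059·RH+f) = 0.09139 μm/a
  Cl⁻ term: 0.01025·574.0^0.27·exp(0.036·73+0.049·-10.1) = 0.4809
  r_corr = 0.09139 + 0.4809 = 0.5723 μm/a
zinc: temperature factor f = +0.038·(-20.1) = -0.7638
  SO₂ term: 0.0129·62.0^0.44·exp(0.046·73-0.7638) = 1.061
  Cl⁻ term: 0.0175·574.0^0.57·exp(0.008·73+0.085·-10.1) = 0.4971
  sum: 1.061 + 0.4971 → r_corr = 1.558 μm/a
Ordering by μm/a: zinc (1.56) > copper (0.572)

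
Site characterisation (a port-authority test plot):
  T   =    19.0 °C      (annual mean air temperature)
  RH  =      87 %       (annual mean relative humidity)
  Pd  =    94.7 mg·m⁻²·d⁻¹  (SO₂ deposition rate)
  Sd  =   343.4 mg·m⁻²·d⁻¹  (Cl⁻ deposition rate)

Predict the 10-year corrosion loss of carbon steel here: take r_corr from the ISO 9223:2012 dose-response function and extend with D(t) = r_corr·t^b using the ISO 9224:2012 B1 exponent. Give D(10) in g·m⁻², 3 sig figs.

D(10) = 5.49e+03 g·m⁻²

carbon steel: T>10 °C ⇒ hinge -0.054·(19.0−10) = -0.4860
  sulphur-dioxide contribution → 66.11 μm/a
  chloride contribution → 143.8 μm/a
  total first-year rate 209.9 μm/a
Long-term exponent b (ISO 9224 Table 2, B1) = 0.523
  D(10) = 209.9 × 10^0.523 = 209.9 × 3.334 = 699.9 μm
  Mass loss = 699.9 μm × 7.85 g/cm³ = 5494 g·m⁻²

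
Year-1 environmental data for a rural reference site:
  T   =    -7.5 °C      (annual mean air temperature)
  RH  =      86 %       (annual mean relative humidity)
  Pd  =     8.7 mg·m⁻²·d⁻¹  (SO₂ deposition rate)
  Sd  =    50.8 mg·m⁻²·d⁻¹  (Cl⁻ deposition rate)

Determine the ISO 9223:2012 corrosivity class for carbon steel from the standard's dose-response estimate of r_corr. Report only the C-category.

carbon steel: T≤10 °C ⇒ hinge +0.150·(-7.5−10) = -2.6250
  Pd branch = 1.77·Pd^0.52·e^(0.02·RH+f) = 2.205 μm/a
  Sd branch = 0.102·Sd^0.62·e^(0.033·RH+0.04·T) = 14.74 μm/a
  r_corr = 2.205 + 14.74 = 16.94 μm/a
16.9 μm/a falls in (1.3, 25] for carbon steel → category C2

C2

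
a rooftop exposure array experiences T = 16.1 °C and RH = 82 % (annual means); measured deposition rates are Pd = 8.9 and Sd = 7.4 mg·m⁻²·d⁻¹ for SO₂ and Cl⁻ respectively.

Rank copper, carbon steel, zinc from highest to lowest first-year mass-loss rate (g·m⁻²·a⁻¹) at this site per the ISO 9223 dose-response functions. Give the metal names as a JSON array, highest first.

["carbon steel", "copper", "zinc"]

copper: f(T) = -0.080·(T−10) [T>10 °C] = -0.4880
  SO₂ term: 0.0053·8.9^0.26·exp(0.059·82-0.4880) = 0.7249
  Sd branch = 0.01025·Sd^0.27·e^(0.036·RH+0.049·T) = 0.7414 μm/a
  sum: 0.7249 + 0.7414 → r_corr = 1.466 μm/a
  mass loss = 1.466 μm/a × 8.96 g/cm³ = 13.14 g·m⁻²·a⁻¹
carbon steel: temperature factor f = -0.054·(6.1) = -0.3294
  Pd branch = 1.77·Pd^0.52·e^(0.02·RH+f) = 20.46 μm/a
  Cl⁻ term: 0.102·7.4^0.62·exp(0.033·82+0.04·16.1) = 10.06
  r_corr = 20.46 + 10.06 = 30.51 μm/a
  mass loss = 30.51 μm/a × 7.85 g/cm³ = 239.5 g·m⁻²·a⁻¹
zinc: f(T) = -0.071·(T−10) [T>10 °C] = -0.4331
  Pd branch = 0.0129·Pd^0.44·e^(0.046·RH+f) = 0.9515 μm/a
  Cl⁻ term: 0.0175·7.4^0.57·exp(0.008·82+0.085·16.1) = 0.4147
  sum: 0.9515 + 0.4147 → r_corr = 1.366 μm/a
  mass loss = 1.366 μm/a × 7.14 g/cm³ = 9.754 g·m⁻²·a⁻¹
Ordering by g·m⁻²·a⁻¹: carbon steel (240) > copper (13.1) > zinc (9.75)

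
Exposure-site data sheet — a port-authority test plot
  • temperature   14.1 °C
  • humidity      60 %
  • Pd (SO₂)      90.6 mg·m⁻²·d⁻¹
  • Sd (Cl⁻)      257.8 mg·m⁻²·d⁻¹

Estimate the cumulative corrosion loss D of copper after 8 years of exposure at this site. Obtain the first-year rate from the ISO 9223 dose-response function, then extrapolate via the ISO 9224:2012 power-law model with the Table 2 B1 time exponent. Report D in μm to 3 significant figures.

copper: temperature factor f = -0.080·(4.1) = -0.3280
  Pd branch = 0.0053·Pd^0.26·e^(0.059·RH+f) = 0.4247 μm/a
  Cl⁻ term: 0.01025·257.8^0.27·exp(0.036·60+0.049·14.1) = 0.7941
  r_corr = 0.4247 + 0.7941 = 1.219 μm/a
ISO 9224: D(t) = r_corr · t^b with b = 0.667 (copper, B1)
  D(8) = 1.219 × 8^0.667 = 1.219 × 4.003 = 4.879 μm

D(8) = 4.88 μm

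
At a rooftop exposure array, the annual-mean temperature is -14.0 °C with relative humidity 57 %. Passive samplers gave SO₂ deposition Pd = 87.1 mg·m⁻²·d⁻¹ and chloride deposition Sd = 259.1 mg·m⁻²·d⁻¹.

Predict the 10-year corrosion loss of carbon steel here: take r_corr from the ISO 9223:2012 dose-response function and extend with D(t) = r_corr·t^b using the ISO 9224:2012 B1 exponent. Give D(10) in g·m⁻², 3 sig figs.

carbon steel: T≤10 °C ⇒ hinge +0.150·(-14.0−10) = -3.6000
  SO₂ term: 1.77·87.1^0.52·exp(0.02·57-3.6000) = 1.543
  Cl⁻ term: 0.102·259.1^0.62·exp(0.033·57+0.04·-14.0) = 11.99
  r_corr = 1.543 + 11.99 = 13.53 μm/a
ISO 9224: D(t) = r_corr · t^b with b = 0.523 (carbon steel, B1)
  D(10) = 13.53 × 10^0.523 = 13.53 × 3.334 = 45.11 μm
  Mass loss = 45.11 μm × 7.85 g/cm³ = 354.1 g·m⁻²

D(10) = 354 g·m⁻²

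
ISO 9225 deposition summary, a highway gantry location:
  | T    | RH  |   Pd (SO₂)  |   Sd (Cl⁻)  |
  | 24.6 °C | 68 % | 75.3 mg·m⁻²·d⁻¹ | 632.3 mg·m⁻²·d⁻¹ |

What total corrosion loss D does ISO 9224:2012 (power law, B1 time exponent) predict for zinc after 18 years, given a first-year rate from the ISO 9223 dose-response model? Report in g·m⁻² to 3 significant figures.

D(18) = 774 g·m⁻²

zinc: temperature factor f = -0.071·(14.6) = -1.0366
  Pd branch = 0.0129·Pd^0.44·e^(0.046·RH+f) = 0.6993 μm/a
  Cl⁻ term: 0.0175·632.3^0.57·exp(0.008·68+0.085·24.6) = 9.637
  r_corr = 0.6993 + 9.637 = 10.34 μm/a
Power-law: D(18) = r_corr · 18^0.813
  D(18) = 10.34 × 18^0.813 = 10.34 × 10.48 = 108.4 μm
  Mass loss = 108.4 μm × 7.14 g/cm³ = 773.7 g·m⁻²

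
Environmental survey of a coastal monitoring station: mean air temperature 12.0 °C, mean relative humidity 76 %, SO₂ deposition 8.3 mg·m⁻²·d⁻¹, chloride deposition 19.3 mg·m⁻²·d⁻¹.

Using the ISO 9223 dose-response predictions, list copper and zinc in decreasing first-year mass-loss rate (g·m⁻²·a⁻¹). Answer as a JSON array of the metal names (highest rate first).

["copper", "zinc"]

copper: temperature factor f = -0.080·(2.0) = -0.1600
  sulphur-dioxide contribution → 0.6936 μm/a
  chloride contribution → 0.633 μm/a
  ⇒ r_corr(copper) = 1.327 μm/a
  mass loss = 1.327 μm/a × 8.96 g/cm³ = 11.89 g·m⁻²·a⁻¹
zinc: f(T) = -0.071·(T−10) [T>10 °C] = -0.1420
  sulphur-dioxide contribution → 0.9367 μm/a
  chloride contribution → 0.4818 μm/a
  total first-year rate 1.418 μm/a
  mass loss = 1.418 μm/a × 7.14 g/cm³ = 10.13 g·m⁻²·a⁻¹
Ordering by g·m⁻²·a⁻¹: copper (11.9) > zinc (10.1)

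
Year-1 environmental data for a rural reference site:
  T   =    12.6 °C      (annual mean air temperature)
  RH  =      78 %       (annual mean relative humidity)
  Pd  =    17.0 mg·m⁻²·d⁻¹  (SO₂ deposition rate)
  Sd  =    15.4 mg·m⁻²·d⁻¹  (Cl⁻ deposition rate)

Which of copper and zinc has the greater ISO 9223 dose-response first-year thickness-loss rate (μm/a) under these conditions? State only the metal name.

zinc

copper: temperature factor f = -0.080·(2.6) = -0.2080
  SO₂ term: 0.0053·17.0^0.26·exp(0.059·78-0.2080) = 0.8964
  Cl⁻ term: 0.01025·15.4^0.27·exp(0.036·78+0.049·12.6) = 0.6592
  r_corr = 0.8964 + 0.6592 = 1.556 μm/a
zinc: T>10 °C ⇒ hinge -0.071·(12.6−10) = -0.1846
  SO₂ term: 0.0129·17.0^0.44·exp(0.046·78-0.1846) = 1.349
  Cl⁻ term: 0.0175·15.4^0.57·exp(0.008·78+0.085·12.6) = 0.453
  sum: 1.349 + 0.453 → r_corr = 1.802 μm/a
Ordering by μm/a: zinc (1.8) > copper (1.56)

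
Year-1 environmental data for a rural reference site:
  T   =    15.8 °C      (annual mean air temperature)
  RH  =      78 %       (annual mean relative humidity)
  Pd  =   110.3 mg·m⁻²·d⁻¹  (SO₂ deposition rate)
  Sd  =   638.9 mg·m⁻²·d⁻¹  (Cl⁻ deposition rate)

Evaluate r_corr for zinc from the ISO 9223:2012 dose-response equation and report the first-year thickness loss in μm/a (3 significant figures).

r_corr = 7.42 μm/a

zinc: f(T) = -0.071·(T−10) [T>10 °C] = -0.4118
  sulphur-dioxide contribution → 2.448 μm/a
  chloride contribution → 4.97 μm/a
  ⇒ r_corr(zinc) = 7.418 μm/a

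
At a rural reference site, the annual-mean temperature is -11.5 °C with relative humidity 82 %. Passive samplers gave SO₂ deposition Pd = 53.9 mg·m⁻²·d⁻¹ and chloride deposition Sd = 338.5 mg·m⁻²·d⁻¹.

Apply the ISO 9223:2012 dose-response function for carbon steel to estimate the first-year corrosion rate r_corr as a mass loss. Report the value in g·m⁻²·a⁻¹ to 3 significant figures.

r_corr = 303 g·m⁻²·a⁻¹

carbon steel: T≤10 °C ⇒ hinge +0.150·(-11.5−10) = -3.2250
  Pd branch = 1.77·Pd^0.52·e^(0.02·RH+f) = 2.884 μm/a
  Cl⁻ term: 0.102·338.5^0.62·exp(0.033·82+0.04·-11.5) = 35.67
  sum: 2.884 + 35.67 → r_corr = 38.56 μm/a
Convert to mass loss: 38.56 μm/a × 7.85 g/cm³ = 302.7 g·m⁻²·a⁻¹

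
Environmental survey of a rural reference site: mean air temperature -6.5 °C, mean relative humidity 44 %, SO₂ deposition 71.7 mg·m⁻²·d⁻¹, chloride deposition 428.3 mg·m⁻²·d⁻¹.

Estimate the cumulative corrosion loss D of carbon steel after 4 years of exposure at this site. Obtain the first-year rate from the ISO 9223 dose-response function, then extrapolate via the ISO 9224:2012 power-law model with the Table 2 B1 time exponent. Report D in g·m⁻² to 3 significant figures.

D(4) = 287 g·m⁻²

carbon steel: f(T) = +0.150·(T−10) [T≤10 °C] = -2.4750
  Pd branch = 1.77·Pd^0.52·e^(0.02·RH+f) = 3.312 μm/a
  Sd branch = 0.102·Sd^0.62·e^(0.033·RH+0.04·T) = 14.39 μm/a
  r_corr = 3.312 + 14.39 = 17.7 μm/a
Power-law: D(4) = r_corr · 4^0.523
  D(4) = 17.7 × 4^0.523 = 17.7 × 2.065 = 36.55 μm
  Mass loss = 36.55 μm × 7.85 g/cm³ = 286.9 g·m⁻²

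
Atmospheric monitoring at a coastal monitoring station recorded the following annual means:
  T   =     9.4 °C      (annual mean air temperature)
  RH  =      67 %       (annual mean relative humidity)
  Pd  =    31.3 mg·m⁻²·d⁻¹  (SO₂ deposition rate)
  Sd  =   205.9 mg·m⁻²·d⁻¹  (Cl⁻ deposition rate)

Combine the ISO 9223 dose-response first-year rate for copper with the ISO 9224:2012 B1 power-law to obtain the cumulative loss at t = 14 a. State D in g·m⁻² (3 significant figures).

copper: T≤10 °C ⇒ hinge +0.126·(9.4−10) = -0.0756
  Pd branch = 0.0053·Pd^0.26·e^(0.059·RH+f) = 0.6267 μm/a
  Cl⁻ term: 0.01025·205.9^0.27·exp(0.036·67+0.049·9.4) = 0.7638
  r_corr = 0.6267 + 0.7638 = 1.39 μm/a
Power-law: D(14) = r_corr · 14^0.667
  D(14) = 1.39 × 14^0.667 = 1.39 × 5.814 = 8.084 μm
  Mass loss = 8.084 μm × 8.96 g/cm³ = 72.43 g·m⁻²

D(14) = 72.4 g·m⁻²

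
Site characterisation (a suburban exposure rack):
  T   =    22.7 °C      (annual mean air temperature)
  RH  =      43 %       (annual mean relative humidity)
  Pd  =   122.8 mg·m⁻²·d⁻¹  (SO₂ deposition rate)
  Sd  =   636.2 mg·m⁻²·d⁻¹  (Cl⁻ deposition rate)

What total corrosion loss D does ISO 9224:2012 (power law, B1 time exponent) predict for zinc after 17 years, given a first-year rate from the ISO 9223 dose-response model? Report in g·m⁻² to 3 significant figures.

zinc: f(T) = -0.071·(T−10) [T>10 °C] = -0.9017
  Pd branch = 0.0129·Pd^0.44·e^(0.046·RH+f) = 0.3142 μm/a
  Cl⁻ term: 0.0175·636.2^0.57·exp(0.008·43+0.085·22.7) = 6.737
  sum: 0.3142 + 6.737 → r_corr = 7.051 μm/a
Long-term exponent b (ISO 9224 Table 2, B1) = 0.813
  D(17) = 7.051 × 17^0.813 = 7.051 × 10.01 = 70.57 μm
  Mass loss = 70.57 μm × 7.14 g/cm³ = 503.9 g·m⁻²

D(17) = 504 g·m⁻²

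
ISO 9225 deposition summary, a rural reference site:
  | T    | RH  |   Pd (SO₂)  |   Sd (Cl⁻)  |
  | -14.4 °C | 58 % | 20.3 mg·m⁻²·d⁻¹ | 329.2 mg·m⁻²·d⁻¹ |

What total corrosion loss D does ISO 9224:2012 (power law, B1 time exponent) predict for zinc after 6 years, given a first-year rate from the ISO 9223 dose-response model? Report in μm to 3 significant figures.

zinc: T≤10 °C ⇒ hinge +0.038·(-14.4−10) = -0.9272
  SO₂ term: 0.0129·20.3^0.44·exp(0.046·58-0.9272) = 0.2766
  Cl⁻ term: 0.0175·329.2^0.57·exp(0.008·58+0.085·-14.4) = 0.2228
  r_corr = 0.2766 + 0.2228 = 0.4994 μm/a
Long-term exponent b (ISO 9224 Table 2, B1) = 0.813
  D(6) = 0.4994 × 6^0.813 = 0.4994 × 4.292 = 2.143 μm

D(6) = 2.14 μm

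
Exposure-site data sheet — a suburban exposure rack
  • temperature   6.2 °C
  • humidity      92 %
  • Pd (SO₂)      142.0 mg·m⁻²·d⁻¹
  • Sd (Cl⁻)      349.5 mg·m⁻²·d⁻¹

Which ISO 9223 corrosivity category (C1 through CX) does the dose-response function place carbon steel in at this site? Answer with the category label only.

carbon steel: temperature factor f = +0.150·(-3.8) = -0.5700
  SO₂ term: 1.77·142.0^0.52·exp(0.02·92-0.5700) = 82.93
  Cl⁻ term: 0.102·349.5^0.62·exp(0.033·92+0.04·6.2) = 102.7
  sum: 82.93 + 102.7 → r_corr = 185.7 μm/a
ISO 9223 Table 2 (carbon steel): 80 < 186 ≤ 200 μm/a ⇒ C5

C5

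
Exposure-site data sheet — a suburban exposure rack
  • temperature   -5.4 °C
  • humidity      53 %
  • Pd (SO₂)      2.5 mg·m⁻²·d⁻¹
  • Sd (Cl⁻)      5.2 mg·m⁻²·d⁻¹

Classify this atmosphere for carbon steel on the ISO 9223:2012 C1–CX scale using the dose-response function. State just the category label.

carbon steel: T≤10 °C ⇒ hinge +0.150·(-5.4−10) = -2.3100
  SO₂ term: 1.77·2.5^0.52·exp(0.02·53-2.3100) = 0.8166
  Sd branch = 0.102·Sd^0.62·e^(0.033·RH+0.04·T) = 1.313 μm/a
  r_corr = 0.8166 + 1.313 = 2.13 μm/a
ISO 9223 Table 2 (carbon steel): 1.3 < 2.13 ≤ 25 μm/a ⇒ C2

C2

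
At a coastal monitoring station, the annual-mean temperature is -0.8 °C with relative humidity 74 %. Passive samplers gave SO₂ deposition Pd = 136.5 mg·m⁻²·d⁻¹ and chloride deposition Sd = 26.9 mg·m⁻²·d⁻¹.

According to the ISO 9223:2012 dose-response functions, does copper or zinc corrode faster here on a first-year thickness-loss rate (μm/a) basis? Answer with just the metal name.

zinc

copper: T≤10 °C ⇒ hinge +0.126·(-0.8−10) = -1.3608
  SO₂ term: 0.0053·136.5^0.26·exp(0.059·74-1.3608) = 0.3842
  Sd branch = 0.01025·Sd^0.27·e^(0.036·RH+0.049·T) = 0.3441 μm/a
  r_corr = 0.3842 + 0.3441 = 0.7283 μm/a
zinc: temperature factor f = +0.038·(-10.8) = -0.4104
  Pd branch = 0.0129·Pd^0.44·e^(0.046·RH+f) = 2.24 μm/a
  Cl⁻ term: 0.0175·26.9^0.57·exp(0.008·74+0.085·-0.8) = 0.193
  sum: 2.24 + 0.193 → r_corr = 2.433 μm/a
Ordering by μm/a: zinc (2.43) > copper (0.728)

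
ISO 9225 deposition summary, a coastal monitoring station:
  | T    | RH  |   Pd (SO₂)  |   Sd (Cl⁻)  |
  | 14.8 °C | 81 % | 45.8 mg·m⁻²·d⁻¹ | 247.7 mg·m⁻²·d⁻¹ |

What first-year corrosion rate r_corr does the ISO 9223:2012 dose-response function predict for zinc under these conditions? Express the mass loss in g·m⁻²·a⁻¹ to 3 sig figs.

zinc: temperature factor f = -0.071·(4.8) = -0.3408
  Pd branch = 0.0129·Pd^0.44·e^(0.046·RH+f) = 2.049 μm/a
  Sd branch = 0.0175·Sd^0.57·e^(0.008·RH+0.085·T) = 2.725 μm/a
  r_corr = 2.049 + 2.725 = 4.774 μm/a
Convert to mass loss: 4.774 μm/a × 7.14 g/cm³ = 34.09 g·m⁻²·a⁻¹

r_corr = 34.1 g·m⁻²·a⁻¹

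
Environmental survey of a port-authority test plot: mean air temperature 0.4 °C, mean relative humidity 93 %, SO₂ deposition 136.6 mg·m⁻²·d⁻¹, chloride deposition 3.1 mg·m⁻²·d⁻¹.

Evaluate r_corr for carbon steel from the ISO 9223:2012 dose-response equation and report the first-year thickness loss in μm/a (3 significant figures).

r_corr = 39.2 μm/a

carbon steel: T≤10 °C ⇒ hinge +0.150·(0.4−10) = -1.4400
  Pd branch = 1.77·Pd^0.52·e^(0.02·RH+f) = 34.74 μm/a
  Sd branch = 0.102·Sd^0.62·e^(0.033·RH+0.04·T) = 4.498 μm/a
  r_corr = 34.74 + 4.498 = 39.24 μm/a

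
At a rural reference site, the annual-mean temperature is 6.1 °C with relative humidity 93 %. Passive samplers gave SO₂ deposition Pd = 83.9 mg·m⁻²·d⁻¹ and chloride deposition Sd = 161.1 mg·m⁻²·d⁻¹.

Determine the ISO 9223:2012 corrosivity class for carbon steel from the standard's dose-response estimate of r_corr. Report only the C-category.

carbon steel: T≤10 °C ⇒ hinge +0.150·(6.1−10) = -0.5850
  sulphur-dioxide contribution → 63.39 μm/a
  chloride contribution → 65.44 μm/a
  total first-year rate 128.8 μm/a
ISO 9223 Table 2 (carbon steel): 80 < 129 ≤ 200 μm/a ⇒ C5

C5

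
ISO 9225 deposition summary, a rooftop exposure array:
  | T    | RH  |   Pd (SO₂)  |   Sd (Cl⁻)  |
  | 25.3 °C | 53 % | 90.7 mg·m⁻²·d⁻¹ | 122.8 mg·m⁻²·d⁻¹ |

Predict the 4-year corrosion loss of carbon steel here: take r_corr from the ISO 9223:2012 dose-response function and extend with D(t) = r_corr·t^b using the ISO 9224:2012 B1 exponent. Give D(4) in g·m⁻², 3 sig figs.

D(4) = 894 g·m⁻²

carbon steel: temperature factor f = -0.054·(15.3) = -0.8262
  SO₂ term: 1.77·90.7^0.52·exp(0.02·53-0.8262) = 23.31
  Sd branch = 0.102·Sd^0.62·e^(0.033·RH+0.04·T) = 31.84 μm/a
  sum: 23.31 + 31.84 → r_corr = 55.15 μm/a
Long-term exponent b (ISO 9224 Table 2, B1) = 0.523
  D(4) = 55.15 × 4^0.523 = 55.15 × 2.065 = 113.9 μm
  Mass loss = 113.9 μm × 7.85 g/cm³ = 893.9 g·m⁻²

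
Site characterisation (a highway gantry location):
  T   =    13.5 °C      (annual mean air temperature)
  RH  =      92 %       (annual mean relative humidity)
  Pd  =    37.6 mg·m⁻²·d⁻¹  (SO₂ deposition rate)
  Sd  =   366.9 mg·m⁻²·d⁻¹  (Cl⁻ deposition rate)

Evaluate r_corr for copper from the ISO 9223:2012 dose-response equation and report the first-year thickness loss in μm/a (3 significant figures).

r_corr = 5.03 μm/a

copper: f(T) = -0.080·(T−10) [T>10 °C] = -0.2800
  SO₂ term: 0.0053·37.6^0.26·exp(0.059·92-0.2800) = 2.342
  Cl⁻ term: 0.01025·366.9^0.27·exp(0.036·92+0.049·13.5) = 2.684
  r_corr = 2.342 + 2.684 = 5.026 μm/a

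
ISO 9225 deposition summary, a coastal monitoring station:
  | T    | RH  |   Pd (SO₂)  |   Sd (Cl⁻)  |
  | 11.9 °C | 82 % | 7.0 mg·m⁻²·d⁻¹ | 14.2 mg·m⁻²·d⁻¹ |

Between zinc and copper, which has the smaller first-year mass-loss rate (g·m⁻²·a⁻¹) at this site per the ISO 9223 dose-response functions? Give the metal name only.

zinc

zinc: T>10 °C ⇒ hinge -0.071·(11.9−10) = -0.1349
  sulphur-dioxide contribution → 1.153 μm/a
  chloride contribution → 0.4208 μm/a
  ⇒ r_corr(zinc) = 1.574 μm/a
  mass loss = 1.574 μm/a × 7.14 g/cm³ = 11.24 g·m⁻²·a⁻¹
copper: T>10 °C ⇒ hinge -0.080·(11.9−10) = -0.1520
  sulphur-dioxide contribution → 0.953 μm/a
  chloride contribution → 0.7196 μm/a
  ⇒ r_corr(copper) = 1.673 μm/a
  mass loss = 1.673 μm/a × 8.96 g/cm³ = 14.99 g·m⁻²·a⁻¹
Ordering by g·m⁻²·a⁻¹: copper (15) > zinc (11.2)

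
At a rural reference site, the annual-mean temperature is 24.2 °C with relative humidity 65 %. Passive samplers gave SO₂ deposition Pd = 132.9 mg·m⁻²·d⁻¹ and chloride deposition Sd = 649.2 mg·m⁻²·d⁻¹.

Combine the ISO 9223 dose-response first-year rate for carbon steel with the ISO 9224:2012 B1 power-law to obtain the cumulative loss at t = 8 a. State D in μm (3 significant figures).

carbon steel: f(T) = -0.054·(T−10) [T>10 °C] = -0.7668
  sulphur-dioxide contribution → 38.35 μm/a
  chloride contribution → 127.1 μm/a
  ⇒ r_corr(carbon steel) = 165.5 μm/a
ISO 9224: D(t) = r_corr · t^b with b = 0.523 (carbon steel, B1)
  D(8) = 165.5 × 8^0.523 = 165.5 × 2.967 = 491 μm

D(8) = 491 μm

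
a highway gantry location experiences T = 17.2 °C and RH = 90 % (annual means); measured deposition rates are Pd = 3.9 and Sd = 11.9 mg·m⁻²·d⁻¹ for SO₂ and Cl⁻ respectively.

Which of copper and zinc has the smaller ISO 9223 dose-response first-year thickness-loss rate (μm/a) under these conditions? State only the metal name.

zinc

copper: f(T) = -0.080·(T−10) [T>10 °C] = -0.5760
  sulphur-dioxide contribution → 0.8588 μm/a
  chloride contribution → 1.186 μm/a
  ⇒ r_corr(copper) = 2.045 μm/a
zinc: T>10 °C ⇒ hinge -0.071·(17.2−10) = -0.5112
  sulphur-dioxide contribution → 0.8844 μm/a
  chloride contribution → 0.6364 μm/a
  ⇒ r_corr(zinc) = 1.521 μm/a
Ordering by μm/a: copper (2.05) > zinc (1.52)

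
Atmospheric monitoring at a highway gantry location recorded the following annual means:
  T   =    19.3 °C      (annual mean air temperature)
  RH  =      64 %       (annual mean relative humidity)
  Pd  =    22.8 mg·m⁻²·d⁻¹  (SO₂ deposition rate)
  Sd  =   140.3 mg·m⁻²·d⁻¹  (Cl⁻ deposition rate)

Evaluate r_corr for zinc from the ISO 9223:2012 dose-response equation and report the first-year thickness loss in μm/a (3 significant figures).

zinc: T>10 °C ⇒ hinge -0.071·(19.3−10) = -0.6603
  Pd branch = 0.0129·Pd^0.44·e^(0.046·RH+f) = 0.501 μm/a
  Sd branch = 0.0175·Sd^0.57·e^(0.008·RH+0.085·T) = 2.522 μm/a
  sum: 0.501 + 2.522 → r_corr = 3.023 μm/a

r_corr = 3.02 μm/a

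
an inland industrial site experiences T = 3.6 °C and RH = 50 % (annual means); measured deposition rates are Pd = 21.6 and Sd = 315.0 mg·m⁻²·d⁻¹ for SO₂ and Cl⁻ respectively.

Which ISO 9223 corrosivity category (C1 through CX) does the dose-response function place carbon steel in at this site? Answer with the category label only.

C3

carbon steel: T≤10 °C ⇒ hinge +0.150·(3.6−10) = -0.9600
  sulphur-dioxide contribution → 9.105 μm/a
  chloride contribution → 21.71 μm/a
  ⇒ r_corr(carbon steel) = 30.82 μm/a
30.8 μm/a falls in (25, 50] for carbon steel → category C3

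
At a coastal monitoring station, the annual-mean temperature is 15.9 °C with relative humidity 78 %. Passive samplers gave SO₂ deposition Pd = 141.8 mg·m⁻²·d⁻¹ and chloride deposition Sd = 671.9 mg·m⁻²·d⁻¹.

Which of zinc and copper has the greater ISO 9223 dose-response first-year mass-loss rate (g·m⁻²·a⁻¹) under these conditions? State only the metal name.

zinc: temperature factor f = -0.071·(5.9) = -0.4189
  Pd branch = 0.0129·Pd^0.44·e^(0.046·RH+f) = 2.714 μm/a
  Sd branch = 0.0175·Sd^0.57·e^(0.008·RH+0.085·T) = 5.159 μm/a
  r_corr = 2.714 + 5.159 = 7.873 μm/a
  mass loss = 7.873 μm/a × 7.14 g/cm³ = 56.21 g·m⁻²·a⁻¹
copper: temperature factor f = -0.080·(5.9) = -0.4720
  Pd branch = 0.0053·Pd^0.26·e^(0.059·RH+f) = 1.195 μm/a
  Sd branch = 0.01025·Sd^0.27·e^(0.036·RH+0.049·T) = 2.148 μm/a
  r_corr = 1.195 + 2.148 = 3.343 μm/a
  mass loss = 3.343 μm/a × 8.96 g/cm³ = 29.95 g·m⁻²·a⁻¹
Ordering by g·m⁻²·a⁻¹: zinc (56.2) > copper (29.9)

zinc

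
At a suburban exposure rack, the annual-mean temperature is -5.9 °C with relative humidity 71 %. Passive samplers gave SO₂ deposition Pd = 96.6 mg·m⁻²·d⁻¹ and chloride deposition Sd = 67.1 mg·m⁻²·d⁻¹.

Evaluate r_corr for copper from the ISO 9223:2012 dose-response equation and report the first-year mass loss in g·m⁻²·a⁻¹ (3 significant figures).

r_corr = 4.15 g·m⁻²·a⁻¹

copper: temperature factor f = +0.126·(-15.9) = -2.0034
  Pd branch = 0.0053·Pd^0.26·e^(0.059·RH+f) = 0.1547 μm/a
  Sd branch = 0.01025·Sd^0.27·e^(0.036·RH+0.049·T) = 0.3079 μm/a
  r_corr = 0.1547 + 0.3079 = 0.4626 μm/a
Convert to mass loss: 0.4626 μm/a × 8.96 g/cm³ = 4.145 g·m⁻²·a⁻¹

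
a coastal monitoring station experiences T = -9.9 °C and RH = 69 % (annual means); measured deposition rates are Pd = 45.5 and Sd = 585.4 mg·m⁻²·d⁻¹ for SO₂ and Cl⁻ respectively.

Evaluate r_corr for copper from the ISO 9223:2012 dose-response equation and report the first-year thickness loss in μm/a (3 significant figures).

r_corr = 0.491 μm/a

copper: f(T) = +0.126·(T−10) [T≤10 °C] = -2.5074
  Pd branch = 0.0053·Pd^0.26·e^(0.059·RH+f) = 0.0683 μm/a
  Sd branch = 0.01025·Sd^0.27·e^(0.036·RH+0.049·T) = 0.4227 μm/a
  sum: 0.0683 + 0.4227 → r_corr = 0.491 μm/a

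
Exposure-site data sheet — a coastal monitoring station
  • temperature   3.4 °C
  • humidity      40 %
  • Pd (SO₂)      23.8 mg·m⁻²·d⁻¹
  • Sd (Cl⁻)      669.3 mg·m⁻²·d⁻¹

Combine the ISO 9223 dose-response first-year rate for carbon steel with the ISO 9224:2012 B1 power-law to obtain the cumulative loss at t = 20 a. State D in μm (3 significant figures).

carbon steel: f(T) = +0.150·(T−10) [T≤10 °C] = -0.9900
  SO₂ term: 1.77·23.8^0.52·exp(0.02·40-0.9900) = 7.608
  Cl⁻ term: 0.102·669.3^0.62·exp(0.033·40+0.04·3.4) = 24.71
  r_corr = 7.608 + 24.71 = 32.31 μm/a
Power-law: D(20) = r_corr · 20^0.523
  D(20) = 32.31 × 20^0.523 = 32.31 × 4.791 = 154.8 μm

D(20) = 155 μm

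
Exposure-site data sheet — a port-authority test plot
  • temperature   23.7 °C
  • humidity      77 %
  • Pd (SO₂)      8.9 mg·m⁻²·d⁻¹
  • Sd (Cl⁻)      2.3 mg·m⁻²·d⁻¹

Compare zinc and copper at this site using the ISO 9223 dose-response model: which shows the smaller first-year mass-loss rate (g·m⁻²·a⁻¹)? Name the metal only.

zinc

zinc: temperature factor f = -0.071·(13.7) = -0.9727
  SO₂ term: 0.0129·8.9^0.44·exp(0.046·77-0.9727) = 0.4407
  Sd branch = 0.0175·Sd^0.57·e^(0.008·RH+0.085·T) = 0.3905 μm/a
  r_corr = 0.4407 + 0.3905 = 0.8312 μm/a
  mass loss = 0.8312 μm/a × 7.14 g/cm³ = 5.935 g·m⁻²·a⁻¹
copper: f(T) = -0.080·(T−10) [T>10 °C] = -1.0960
  SO₂ term: 0.0053·8.9^0.26·exp(0.059·77-1.0960) = 0.2939
  Sd branch = 0.01025·Sd^0.27·e^(0.036·RH+0.049·T) = 0.6555 μm/a
  sum: 0.2939 + 0.6555 → r_corr = 0.9494 μm/a
  mass loss = 0.9494 μm/a × 8.96 g/cm³ = 8.507 g·m⁻²·a⁻¹
Ordering by g·m⁻²·a⁻¹: copper (8.51) > zinc (5.93)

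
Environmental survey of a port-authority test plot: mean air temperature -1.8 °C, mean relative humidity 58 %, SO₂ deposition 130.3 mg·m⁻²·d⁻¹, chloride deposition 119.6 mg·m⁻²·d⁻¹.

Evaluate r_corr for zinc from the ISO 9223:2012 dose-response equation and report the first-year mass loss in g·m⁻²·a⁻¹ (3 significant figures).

r_corr = 9.83 g·m⁻²·a⁻¹

zinc: f(T) = +0.038·(T−10) [T≤10 °C] = -0.4484
  Pd branch = 0.0129·Pd^0.44·e^(0.046·RH+f) = 1.012 μm/a
  Sd branch = 0.0175·Sd^0.57·e^(0.008·RH+0.085·T) = 0.3651 μm/a
  sum: 1.012 + 0.3651 → r_corr = 1.377 μm/a
Convert to mass loss: 1.377 μm/a × 7.14 g/cm³ = 9.832 g·m⁻²·a⁻¹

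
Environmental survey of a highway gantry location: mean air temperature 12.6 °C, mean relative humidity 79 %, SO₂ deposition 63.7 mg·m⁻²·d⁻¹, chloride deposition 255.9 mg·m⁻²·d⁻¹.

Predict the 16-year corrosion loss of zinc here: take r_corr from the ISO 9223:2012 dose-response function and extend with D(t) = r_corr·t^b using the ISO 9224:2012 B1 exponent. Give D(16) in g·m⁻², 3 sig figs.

D(16) = 326 g·m⁻²

zinc: f(T) = -0.071·(T−10) [T>10 °C] = -0.1846
  SO₂ term: 0.0129·63.7^0.44·exp(0.046·79-0.1846) = 2.526
  Sd branch = 0.0175·Sd^0.57·e^(0.008·RH+0.085·T) = 2.266 μm/a
  r_corr = 2.526 + 2.266 = 4.792 μm/a
ISO 9224: D(t) = r_corr · t^b with b = 0.813 (zinc, B1)
  D(16) = 4.792 × 16^0.813 = 4.792 × 9.527 = 45.65 μm
  Mass loss = 45.65 μm × 7.14 g/cm³ = 326 g·m⁻²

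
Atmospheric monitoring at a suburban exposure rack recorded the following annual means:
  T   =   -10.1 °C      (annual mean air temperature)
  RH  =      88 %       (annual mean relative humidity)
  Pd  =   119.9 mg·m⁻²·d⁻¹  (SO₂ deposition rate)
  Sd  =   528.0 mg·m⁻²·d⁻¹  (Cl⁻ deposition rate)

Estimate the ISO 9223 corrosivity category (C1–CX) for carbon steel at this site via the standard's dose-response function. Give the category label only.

C4

carbon steel: f(T) = +0.150·(T−10) [T≤10 °C] = -3.0150
  SO₂ term: 1.77·119.9^0.52·exp(0.02·88-3.0150) = 6.08
  Cl⁻ term: 0.102·528.0^0.62·exp(0.033·88+0.04·-10.1) = 60.59
  r_corr = 6.08 + 60.59 = 66.67 μm/a
66.7 μm/a falls in (50, 80] for carbon steel → category C4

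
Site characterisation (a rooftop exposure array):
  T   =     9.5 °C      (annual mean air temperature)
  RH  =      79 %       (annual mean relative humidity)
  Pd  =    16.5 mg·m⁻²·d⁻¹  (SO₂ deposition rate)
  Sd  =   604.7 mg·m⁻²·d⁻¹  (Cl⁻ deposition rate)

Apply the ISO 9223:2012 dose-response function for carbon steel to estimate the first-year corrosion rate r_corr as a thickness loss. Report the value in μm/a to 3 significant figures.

carbon steel: temperature factor f = +0.150·(-0.5) = -0.0750
  Pd branch = 1.77·Pd^0.52·e^(0.02·RH+f) = 34.25 μm/a
  Cl⁻ term: 0.102·604.7^0.62·exp(0.033·79+0.04·9.5) = 107.2
  r_corr = 34.25 + 107.2 = 141.5 μm/a

r_corr = 142 μm/a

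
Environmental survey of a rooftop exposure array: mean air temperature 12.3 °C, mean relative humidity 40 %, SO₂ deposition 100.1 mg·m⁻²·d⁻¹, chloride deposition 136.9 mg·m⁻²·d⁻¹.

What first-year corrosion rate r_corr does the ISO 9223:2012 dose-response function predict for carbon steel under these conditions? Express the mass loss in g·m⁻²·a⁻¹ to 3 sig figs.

carbon steel: f(T) = -0.054·(T−10) [T>10 °C] = -0.1242
  SO₂ term: 1.77·100.1^0.52·exp(0.02·40-0.1242) = 38.17
  Sd branch = 0.102·Sd^0.62·e^(0.033·RH+0.04·T) = 13.19 μm/a
  r_corr = 38.17 + 13.19 = 51.35 μm/a
Convert to mass loss: 51.35 μm/a × 7.85 g/cm³ = 403.1 g·m⁻²·a⁻¹

r_corr = 403 g·m⁻²·a⁻¹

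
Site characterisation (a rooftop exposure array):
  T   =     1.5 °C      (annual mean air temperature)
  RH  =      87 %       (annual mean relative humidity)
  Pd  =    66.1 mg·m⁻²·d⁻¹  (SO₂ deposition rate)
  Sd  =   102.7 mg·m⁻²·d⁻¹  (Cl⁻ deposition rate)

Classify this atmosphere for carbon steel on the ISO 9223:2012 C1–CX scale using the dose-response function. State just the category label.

C4

carbon steel: f(T) = +0.150·(T−10) [T≤10 °C] = -1.2750
  SO₂ term: 1.77·66.1^0.52·exp(0.02·87-1.2750) = 24.91
  Cl⁻ term: 0.102·102.7^0.62·exp(0.033·87+0.04·1.5) = 33.78
  sum: 24.91 + 33.78 → r_corr = 58.7 μm/a
ISO 9223 Table 2 (carbon steel): 50 < 58.7 ≤ 80 μm/a ⇒ C4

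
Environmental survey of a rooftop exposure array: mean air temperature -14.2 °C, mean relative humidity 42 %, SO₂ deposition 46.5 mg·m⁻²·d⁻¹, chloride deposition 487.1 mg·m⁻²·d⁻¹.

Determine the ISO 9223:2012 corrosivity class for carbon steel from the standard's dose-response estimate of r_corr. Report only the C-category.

carbon steel: f(T) = +0.150·(T−10) [T≤10 °C] = -3.6300
  Pd branch = 1.77·Pd^0.52·e^(0.02·RH+f) = 0.8005 μm/a
  Sd branch = 0.102·Sd^0.62·e^(0.033·RH+0.04·T) = 10.72 μm/a
  r_corr = 0.8005 + 10.72 = 11.52 μm/a
11.5 μm/a falls in (1.3, 25] for carbon steel → category C2

C2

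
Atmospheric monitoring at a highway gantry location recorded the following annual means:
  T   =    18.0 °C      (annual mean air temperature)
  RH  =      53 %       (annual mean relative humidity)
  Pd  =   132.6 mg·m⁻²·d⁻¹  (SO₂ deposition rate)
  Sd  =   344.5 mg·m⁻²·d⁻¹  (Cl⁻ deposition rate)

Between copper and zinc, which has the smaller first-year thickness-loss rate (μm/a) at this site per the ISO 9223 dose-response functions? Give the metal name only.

copper

copper: T>10 °C ⇒ hinge -0.080·(18.0−10) = -0.6400
  sulphur-dioxide contribution → 0.2271 μm/a
  chloride contribution → 0.8081 μm/a
  ⇒ r_corr(copper) = 1.035 μm/a
zinc: T>10 °C ⇒ hinge -0.071·(18.0−10) = -0.5680
  sulphur-dioxide contribution → 0.7189 μm/a
  chloride contribution → 3.45 μm/a
  ⇒ r_corr(zinc) = 4.169 μm/a
Ordering by μm/a: zinc (4.17) > copper (1.04)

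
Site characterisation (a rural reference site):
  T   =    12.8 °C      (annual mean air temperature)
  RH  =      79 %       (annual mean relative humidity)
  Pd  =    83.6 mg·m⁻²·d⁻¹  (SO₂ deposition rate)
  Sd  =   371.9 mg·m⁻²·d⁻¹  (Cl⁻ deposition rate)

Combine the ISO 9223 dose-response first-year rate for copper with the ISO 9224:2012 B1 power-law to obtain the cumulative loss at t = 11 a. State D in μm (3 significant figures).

copper: f(T) = -0.080·(T−10) [T>10 °C] = -0.2240
  sulphur-dioxide contribution → 1.416 μm/a
  chloride contribution → 1.63 μm/a
  total first-year rate 3.046 μm/a
Power-law: D(11) = r_corr · 11^0.667
  D(11) = 3.046 × 11^0.667 = 3.046 × 4.95 = 15.08 μm

D(11) = 15.1 μm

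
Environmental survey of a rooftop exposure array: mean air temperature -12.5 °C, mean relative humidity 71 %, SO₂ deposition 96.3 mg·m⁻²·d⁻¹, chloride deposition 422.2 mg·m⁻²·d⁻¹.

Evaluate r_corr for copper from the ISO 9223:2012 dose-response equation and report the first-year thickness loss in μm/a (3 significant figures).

copper: f(T) = +0.126·(T−10) [T≤10 °C] = -2.8350
  Pd branch = 0.0053·Pd^0.26·e^(0.059·RH+f) = 0.06731 μm/a
  Cl⁻ term: 0.01025·422.2^0.27·exp(0.036·71+0.049·-12.5) = 0.3662
  r_corr = 0.06731 + 0.3662 = 0.4335 μm/a

r_corr = 0.433 μm/a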